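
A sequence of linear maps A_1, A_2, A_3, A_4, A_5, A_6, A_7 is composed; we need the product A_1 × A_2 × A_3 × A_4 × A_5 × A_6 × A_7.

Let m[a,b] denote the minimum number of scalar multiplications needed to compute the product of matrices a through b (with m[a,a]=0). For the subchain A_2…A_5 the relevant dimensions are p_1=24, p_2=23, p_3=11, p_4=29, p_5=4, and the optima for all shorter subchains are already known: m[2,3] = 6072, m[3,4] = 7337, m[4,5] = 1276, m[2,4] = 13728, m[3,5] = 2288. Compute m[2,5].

m[2,5] = min over k∈[2,4] of m[2,k]+m[k+1,5]+p_{1}·p_k·p_{5}.
k=2: 0 + 2288 + 24·23·4 = 4496; k=3: 6072 + 1276 + 24·11·4 = 8404; k=4: 13728 + 0 + 24·29·4 = 16512.
Minimum: 4496 at k=2.

4496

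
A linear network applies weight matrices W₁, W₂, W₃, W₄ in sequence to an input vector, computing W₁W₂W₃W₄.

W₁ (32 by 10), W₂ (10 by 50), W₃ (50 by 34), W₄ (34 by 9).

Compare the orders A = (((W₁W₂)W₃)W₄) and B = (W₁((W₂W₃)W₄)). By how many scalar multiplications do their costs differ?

57252

Order A = (((W₁W₂)W₃)W₄): (W₁W₂): 32×10 by 10×50 → 32×50, cost 32·10·50 = 16000; ((W₁W₂)W₃): 32×50 by 50×34 → 32×34, cost 32·50·34 = 54400; cumulative 70400; (((W₁W₂)W₃)W₄): 32×34 by 34×9 → 32×9, cost 32·34·9 = 9792; cumulative 80192. Total 80192.
Order B = (W₁((W₂W₃)W₄)): (W₂W₃): 10×50 by 50×34 → 10×34, cost 10·50·34 = 17000; ((W₂W₃)W₄): 10×34 by 34×9 → 10×9, cost 10·34·9 = 3060; cumulative 20060; (W₁((W₂W₃)W₄)): 32×10 by 10×9 → 32×9, cost 32·10·9 = 2880; cumulative 22940. Total 22940.
Difference: |80192 − 22940| = 57252.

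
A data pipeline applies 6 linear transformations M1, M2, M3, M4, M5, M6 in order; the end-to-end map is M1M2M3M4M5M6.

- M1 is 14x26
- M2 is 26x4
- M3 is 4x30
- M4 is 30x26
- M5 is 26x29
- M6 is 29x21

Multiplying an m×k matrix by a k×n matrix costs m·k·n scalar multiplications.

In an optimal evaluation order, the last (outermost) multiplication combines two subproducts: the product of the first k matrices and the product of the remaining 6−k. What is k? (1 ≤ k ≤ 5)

Adjacent pairs: M1M2 = 14·26·4 = 1456; M2M3 = 26·4·30 = 3120; M3M4 = 4·30·26 = 3120; M4M5 = 30·26·29 = 22620; M5M6 = 26·29·21 = 15834.
Length 3: M1..M3: k=1: 0+3120+14·26·30=14040; k=2: 1456+0+14·4·30=3136 → min 3136 | M2..M4: k=2: 0+3120+26·4·26=5824; k=3: 3120+0+26·30·26=23400 → min 5824 | M3..M5: k=3: 0+22620+4·30·29=26100; k=4: 3120+0+4·26·29=6136 → min 6136 | M4..M6: k=4: 0+15834+30·26·21=32214; k=5: 22620+0+30·29·21=40890 → min 32214.
Length 4: M1..M4: k=1: 0+5824+14·26·26=15288; k=2: 1456+3120+14·4·26=6032; k=3: 3136+0+14·30·26=14056 → min 6032 | M2..M5: k=2: 0+6136+26·4·29=9152; k=3: 3120+22620+26·30·29=48360; k=4: 5824+0+26·26·29=25428 → min 9152 | M3..M6: k=3: 0+32214+4·30·21=34734; k=4: 3120+15834+4·26·21=21138; k=5: 6136+0+4·29·21=8572 → min 8572.
Length 5: M1..M5: k=1: 0+9152+14·26·29=19708; k=2: 1456+6136+14·4·29=9216; k=3: 3136+22620+14·30·29=37936; k=4: 6032+0+14·26·29=16588 → min 9216 | M2..M6: k=2: 0+8572+26·4·21=10756; k=3: 3120+32214+26·30·21=51714; k=4: 5824+15834+26·26·21=35854; k=5: 9152+0+26·29·21=24986 → min 10756.
Top-level splits: k=1: (M1..M1)·(M2..M6) → 0+10756+14·26·21 = 18400; k=2: (M1..M2)·(M3..M6) → 1456+8572+14·4·21 = 11204; k=3: (M1..M3)·(M4..M6) → 3136+32214+14·30·21 = 44170; k=4: (M1..M4)·(M5..M6) → 6032+15834+14·26·21 = 29510; k=5: (M1..M5)·(M6..M6) → 9216+0+14·29·21 = 17742.
Best split is after M2, i.e. k = 2.

2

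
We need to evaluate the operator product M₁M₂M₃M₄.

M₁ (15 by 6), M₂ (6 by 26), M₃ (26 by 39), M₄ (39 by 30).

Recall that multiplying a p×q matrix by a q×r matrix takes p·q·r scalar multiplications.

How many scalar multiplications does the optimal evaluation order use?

15804

Adjacent pairs: M₁M₂ = 15·6·26 = 2340; M₂M₃ = 6·26·39 = 6084; M₃M₄ = 26·39·30 = 30420.
Length 3: M₁..M₃: k=1: 0+6084+15·6·39=9594; k=2: 2340+0+15·26·39=17550 → min 9594 | M₂..M₄: k=2: 0+30420+6·26·30=35100; k=3: 6084+0+6·39·30=13104 → min 13104.
Length 4: M₁..M₄: k=1: 0+13104+15·6·30=15804; k=2: 2340+30420+15·26·30=44460; k=3: 9594+0+15·39·30=27144 → min 15804.
Optimal order: (M₁((M₂M₃)M₄)) with cost 15804.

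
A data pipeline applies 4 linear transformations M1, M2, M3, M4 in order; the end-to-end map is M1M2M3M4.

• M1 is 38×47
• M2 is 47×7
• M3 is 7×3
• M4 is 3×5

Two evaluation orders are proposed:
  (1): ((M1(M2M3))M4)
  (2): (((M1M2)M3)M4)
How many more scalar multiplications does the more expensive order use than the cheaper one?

6955

Order (1) = ((M1(M2M3))M4): (M2M3): 47×7 by 7×3 → 47×3, cost 47·7·3 = 987; (M1(M2M3)): 38×47 by 47×3 → 38×3, cost 38·47·3 = 5358; cumulative 6345; ((M1(M2M3))M4): 38×3 by 3×5 → 38×5, cost 38·3·5 = 570; cumulative 6915. Total 6915.
Order (2) = (((M1M2)M3)M4): (M1M2): 38×47 by 47×7 → 38×7, cost 38·47·7 = 12502; ((M1M2)M3): 38×7 by 7×3 → 38×3, cost 38·7·3 = 798; cumulative 13300; (((M1M2)M3)M4): 38×3 by 3×5 → 38×5, cost 38·3·5 = 570; cumulative 13870. Total 13870.
Difference: |6915 − 13870| = 6955.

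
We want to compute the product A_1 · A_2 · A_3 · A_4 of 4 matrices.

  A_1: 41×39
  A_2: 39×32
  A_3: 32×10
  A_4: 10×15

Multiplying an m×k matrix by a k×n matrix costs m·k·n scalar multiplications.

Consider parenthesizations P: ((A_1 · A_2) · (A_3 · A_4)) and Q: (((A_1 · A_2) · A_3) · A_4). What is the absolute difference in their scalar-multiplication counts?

Order P = ((A_1 · A_2) · (A_3 · A_4)): (A_1 · A_2): 41×39 by 39×32 → 41×32, cost 41·39·32 = 51168; (A_3 · A_4): 32×10 by 10×15 → 32×15, cost 32·10·15 = 4800; ((A_1 · A_2) · (A_3 · A_4)): 41×32 by 32×15 → 41×15, cost 41·32·15 = 19680; cumulative 75648. Total 75648.
Order Q = (((A_1 · A_2) · A_3) · A_4): (A_1 · A_2): 41×39 by 39×32 → 41×32, cost 41·39·32 = 51168; ((A_1 · A_2) · A_3): 41×32 by 32×10 → 41×10, cost 41·32·10 = 13120; cumulative 64288; (((A_1 · A_2) · A_3) · A_4): 41×10 by 10×15 → 41×15, cost 41·10·15 = 6150; cumulative 70438. Total 70438.
Difference: |75648 − 70438| = 5210.

5210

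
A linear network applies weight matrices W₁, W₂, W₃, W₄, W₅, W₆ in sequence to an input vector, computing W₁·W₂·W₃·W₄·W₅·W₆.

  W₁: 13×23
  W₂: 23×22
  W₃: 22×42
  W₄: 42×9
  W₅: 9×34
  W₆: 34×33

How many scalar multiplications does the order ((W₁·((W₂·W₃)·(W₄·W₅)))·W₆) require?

(W₂·W₃): 23×22 by 22×42 → 23×42, cost 23·22·42 = 21252
(W₄·W₅): 42×9 by 9×34 → 42×34, cost 42·9·34 = 12852
((W₂·W₃)·(W₄·W₅)): 23×42 by 42×34 → 23×34, cost 23·42·34 = 32844; cumulative 66948
(W₁·((W₂·W₃)·(W₄·W₅))): 13×23 by 23×34 → 13×34, cost 13·23·34 = 10166; cumulative 77114
((W₁·((W₂·W₃)·(W₄·W₅)))·W₆): 13×34 by 34×33 → 13×33, cost 13·34·33 = 14586; cumulative 91700
Total: 91700 scalar multiplications.

91700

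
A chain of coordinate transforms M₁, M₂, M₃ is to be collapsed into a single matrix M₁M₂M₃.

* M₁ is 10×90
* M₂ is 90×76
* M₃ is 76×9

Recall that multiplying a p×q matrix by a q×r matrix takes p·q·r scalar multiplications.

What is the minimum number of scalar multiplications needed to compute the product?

69660

Order (M₁(M₂M₃)): (M₂M₃): 90×76 by 76×9 → 90×9, cost 90·76·9 = 61560; (M₁(M₂M₃)): 10×90 by 90×9 → 10×9, cost 10·90·9 = 8100; cumulative 69660. Total 69660.
Order ((M₁M₂)M₃): (M₁M₂): 10×90 by 90×76 → 10×76, cost 10·90·76 = 68400; ((M₁M₂)M₃): 10×76 by 76×9 → 10×9, cost 10·76·9 = 6840; cumulative 75240. Total 75240.
Minimum: 69660.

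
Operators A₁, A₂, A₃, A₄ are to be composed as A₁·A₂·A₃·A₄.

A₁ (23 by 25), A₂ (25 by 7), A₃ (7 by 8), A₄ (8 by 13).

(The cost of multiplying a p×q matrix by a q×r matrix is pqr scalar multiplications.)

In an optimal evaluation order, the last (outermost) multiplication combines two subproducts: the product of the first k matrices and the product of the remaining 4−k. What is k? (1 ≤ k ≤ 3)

2

Adjacent pairs: A₁A₂ = 23·25·7 = 4025; A₂A₃ = 25·7·8 = 1400; A₃A₄ = 7·8·13 = 728.
Length 3: A₁..A₃: k=1: 0+1400+23·25·8=6000; k=2: 4025+0+23·7·8=5313 → min 5313 | A₂..A₄: k=2: 0+728+25·7·13=3003; k=3: 1400+0+25·8·13=4000 → min 3003.
Top-level splits: k=1: (A₁..A₁)·(A₂..A₄) → 0+3003+23·25·13 = 10478; k=2: (A₁..A₂)·(A₃..A₄) → 4025+728+23·7·13 = 6846; k=3: (A₁..A₃)·(A₄..A₄) → 5313+0+23·8·13 = 7705.
Best split is after A₂, i.e. k = 2.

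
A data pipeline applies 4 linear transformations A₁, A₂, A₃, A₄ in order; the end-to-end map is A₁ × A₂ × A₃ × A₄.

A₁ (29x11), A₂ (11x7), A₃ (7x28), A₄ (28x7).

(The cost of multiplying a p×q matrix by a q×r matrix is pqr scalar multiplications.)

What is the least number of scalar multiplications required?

4144

Adjacent pairs: A₁A₂ = 29·11·7 = 2233; A₂A₃ = 11·7·28 = 2156; A₃A₄ = 7·28·7 = 1372.
Length 3: A₁..A₃: k=1: 0+2156+29·11·28=11088; k=2: 2233+0+29·7·28=7917 → min 7917 | A₂..A₄: k=2: 0+1372+11·7·7=1911; k=3: 2156+0+11·28·7=4312 → min 1911.
Length 4: A₁..A₄: k=1: 0+1911+29·11·7=4144; k=2: 2233+1372+29·7·7=5026; k=3: 7917+0+29·28·7=13601 → min 4144.
Optimal order: (A₁ × (A₂ × (A₃ × A₄))) with cost 4144.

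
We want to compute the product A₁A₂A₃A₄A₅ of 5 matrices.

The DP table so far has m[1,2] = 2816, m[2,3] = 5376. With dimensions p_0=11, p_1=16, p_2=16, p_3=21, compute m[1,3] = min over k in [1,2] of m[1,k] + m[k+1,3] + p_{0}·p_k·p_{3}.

6512

m[1,3] = min over k∈[1,2] of m[1,k]+m[k+1,3]+p_{0}·p_k·p_{3}.
k=1: 0 + 5376 + 11·16·21 = 9072; k=2: 2816 + 0 + 11·16·21 = 6512.
Minimum: 6512 at k=2.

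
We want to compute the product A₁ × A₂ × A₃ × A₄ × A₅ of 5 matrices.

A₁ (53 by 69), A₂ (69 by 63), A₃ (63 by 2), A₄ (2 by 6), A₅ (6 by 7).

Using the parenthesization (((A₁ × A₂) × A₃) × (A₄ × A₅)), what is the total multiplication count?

237895

(A₁ × A₂): 53×69 by 69×63 → 53×63, cost 53·69·63 = 230391
((A₁ × A₂) × A₃): 53×63 by 63×2 → 53×2, cost 53·63·2 = 6678; cumulative 237069
(A₄ × A₅): 2×6 by 6×7 → 2×7, cost 2·6·7 = 84
(((A₁ × A₂) × A₃) × (A₄ × A₅)): 53×2 by 2×7 → 53×7, cost 53·2·7 = 742; cumulative 237895
Total: 237895 scalar multiplications.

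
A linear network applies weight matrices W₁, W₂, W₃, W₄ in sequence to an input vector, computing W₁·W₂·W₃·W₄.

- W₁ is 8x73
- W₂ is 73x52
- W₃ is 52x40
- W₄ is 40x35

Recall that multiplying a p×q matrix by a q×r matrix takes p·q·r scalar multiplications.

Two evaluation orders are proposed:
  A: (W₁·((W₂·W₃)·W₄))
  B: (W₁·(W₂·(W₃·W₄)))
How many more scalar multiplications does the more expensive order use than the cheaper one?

48380

Order A = (W₁·((W₂·W₃)·W₄)): (W₂·W₃): 73×52 by 52×40 → 73×40, cost 73·52·40 = 151840; ((W₂·W₃)·W₄): 73×40 by 40×35 → 73×35, cost 73·40·35 = 102200; cumulative 254040; (W₁·((W₂·W₃)·W₄)): 8×73 by 73×35 → 8×35, cost 8·73·35 = 20440; cumulative 274480. Total 274480.
Order B = (W₁·(W₂·(W₃·W₄))): (W₃·W₄): 52×40 by 40×35 → 52×35, cost 52·40·35 = 72800; (W₂·(W₃·W₄)): 73×52 by 52×35 → 73×35, cost 73·52·35 = 132860; cumulative 205660; (W₁·(W₂·(W₃·W₄))): 8×73 by 73×35 → 8×35, cost 8·73·35 = 20440; cumulative 226100. Total 226100.
Difference: |274480 − 226100| = 48380.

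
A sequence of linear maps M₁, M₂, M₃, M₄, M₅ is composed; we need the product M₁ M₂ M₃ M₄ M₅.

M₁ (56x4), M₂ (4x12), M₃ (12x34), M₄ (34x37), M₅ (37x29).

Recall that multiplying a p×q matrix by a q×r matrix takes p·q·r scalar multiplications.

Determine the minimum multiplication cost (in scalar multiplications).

17452

Adjacent pairs: M₁M₂ = 56·4·12 = 2688; M₂M₃ = 4·12·34 = 1632; M₃M₄ = 12·34·37 = 15096; M₄M₅ = 34·37·29 = 36482.
Length 3: M₁..M₃: k=1: 0+1632+56·4·34=9248; k=2: 2688+0+56·12·34=25536 → min 9248 | M₂..M₄: k=2: 0+15096+4·12·37=16872; k=3: 1632+0+4·34·37=6664 → min 6664 | M₃..M₅: k=3: 0+36482+12·34·29=48314; k=4: 15096+0+12·37·29=27972 → min 27972.
Length 4: M₁..M₄: k=1: 0+6664+56·4·37=14952; k=2: 2688+15096+56·12·37=42648; k=3: 9248+0+56·34·37=79696 → min 14952 | M₂..M₅: k=2: 0+27972+4·12·29=29364; k=3: 1632+36482+4·34·29=42058; k=4: 6664+0+4·37·29=10956 → min 10956.
Length 5: M₁..M₅: k=1: 0+10956+56·4·29=17452; k=2: 2688+27972+56·12·29=50148; k=3: 9248+36482+56·34·29=100946; k=4: 14952+0+56·37·29=75040 → min 17452.
Optimal order: (M₁ (((M₂ M₃) M₄) M₅)) with cost 17452.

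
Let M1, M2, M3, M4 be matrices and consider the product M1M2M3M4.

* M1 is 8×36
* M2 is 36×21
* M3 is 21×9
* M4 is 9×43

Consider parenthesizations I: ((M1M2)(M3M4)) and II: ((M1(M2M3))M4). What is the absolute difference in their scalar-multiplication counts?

8907

Order I = ((M1M2)(M3M4)): (M1M2): 8×36 by 36×21 → 8×21, cost 8·36·21 = 6048; (M3M4): 21×9 by 9×43 → 21×43, cost 21·9·43 = 8127; ((M1M2)(M3M4)): 8×21 by 21×43 → 8×43, cost 8·21·43 = 7224; cumulative 21399. Total 21399.
Order II = ((M1(M2M3))M4): (M2M3): 36×21 by 21×9 → 36×9, cost 36·21·9 = 6804; (M1(M2M3)): 8×36 by 36×9 → 8×9, cost 8·36·9 = 2592; cumulative 9396; ((M1(M2M3))M4): 8×9 by 9×43 → 8×43, cost 8·9·43 = 3096; cumulative 12492. Total 12492.
Difference: |21399 − 12492| = 8907.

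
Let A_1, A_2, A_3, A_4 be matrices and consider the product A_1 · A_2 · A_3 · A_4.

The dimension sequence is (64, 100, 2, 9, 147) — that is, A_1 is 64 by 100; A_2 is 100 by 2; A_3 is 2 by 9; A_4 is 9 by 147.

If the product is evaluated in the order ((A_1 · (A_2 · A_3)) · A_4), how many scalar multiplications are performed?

144072

(A_2 · A_3): 100×2 by 2×9 → 100×9, cost 100·2·9 = 1800
(A_1 · (A_2 · A_3)): 64×100 by 100×9 → 64×9, cost 64·100·9 = 57600; cumulative 59400
((A_1 · (A_2 · A_3)) · A_4): 64×9 by 9×147 → 64×147, cost 64·9·147 = 84672; cumulative 144072
Total: 144072 scalar multiplications.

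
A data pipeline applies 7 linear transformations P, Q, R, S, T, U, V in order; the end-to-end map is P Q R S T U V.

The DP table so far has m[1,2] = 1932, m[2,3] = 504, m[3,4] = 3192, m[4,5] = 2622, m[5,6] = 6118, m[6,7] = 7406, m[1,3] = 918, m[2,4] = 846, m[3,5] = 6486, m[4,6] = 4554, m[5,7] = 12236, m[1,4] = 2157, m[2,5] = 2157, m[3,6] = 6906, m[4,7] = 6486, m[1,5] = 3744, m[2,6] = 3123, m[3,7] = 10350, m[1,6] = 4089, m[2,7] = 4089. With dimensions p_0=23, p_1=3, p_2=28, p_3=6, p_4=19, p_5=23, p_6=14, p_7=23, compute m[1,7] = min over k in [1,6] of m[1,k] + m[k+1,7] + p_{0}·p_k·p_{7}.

5676

m[1,7] = min over k∈[1,6] of m[1,k]+m[k+1,7]+p_{0}·p_k·p_{7}.
k=1: 0 + 4089 + 23·3·23 = 5676; k=2: 1932 + 10350 + 23·28·23 = 27094; k=3: 918 + 6486 + 23·6·23 = 10578; k=4: 2157 + 12236 + 23·19·23 = 24444; k=5: 3744 + 7406 + 23·23·23 = 23317; k=6: 4089 + 0 + 23·14·23 = 11495.
Minimum: 5676 at k=1.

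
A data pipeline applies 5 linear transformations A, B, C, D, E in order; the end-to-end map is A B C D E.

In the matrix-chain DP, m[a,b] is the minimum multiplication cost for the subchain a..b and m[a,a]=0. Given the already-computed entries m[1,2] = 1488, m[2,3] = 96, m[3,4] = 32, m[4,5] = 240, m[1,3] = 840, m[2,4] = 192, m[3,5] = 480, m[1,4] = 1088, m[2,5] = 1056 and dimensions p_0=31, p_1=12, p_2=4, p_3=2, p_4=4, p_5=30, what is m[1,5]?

2940

m[1,5] = min over k∈[1,4] of m[1,k]+m[k+1,5]+p_{0}·p_k·p_{5}.
k=1: 0 + 1056 + 31·12·30 = 12216; k=2: 1488 + 480 + 31·4·30 = 5688; k=3: 840 + 240 + 31·2·30 = 2940; k=4: 1088 + 0 + 31·4·30 = 4808.
Minimum: 2940 at k=3.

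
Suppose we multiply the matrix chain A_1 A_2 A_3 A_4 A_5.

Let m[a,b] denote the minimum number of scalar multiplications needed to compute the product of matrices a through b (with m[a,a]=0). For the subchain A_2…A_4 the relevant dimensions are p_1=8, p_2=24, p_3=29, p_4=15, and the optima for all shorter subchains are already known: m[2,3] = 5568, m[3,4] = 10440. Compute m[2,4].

m[2,4] = min over k∈[2,3] of m[2,k]+m[k+1,4]+p_{1}·p_k·p_{4}.
k=2: 0 + 10440 + 8·24·15 = 13320; k=3: 5568 + 0 + 8·29·15 = 9048.
Minimum: 9048 at k=3.

9048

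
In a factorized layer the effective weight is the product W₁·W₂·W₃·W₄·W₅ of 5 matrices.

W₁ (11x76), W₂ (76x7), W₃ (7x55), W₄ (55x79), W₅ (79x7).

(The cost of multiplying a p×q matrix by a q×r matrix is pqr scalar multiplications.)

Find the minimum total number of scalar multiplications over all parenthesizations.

39501

Adjacent pairs: W₁W₂ = 11·76·7 = 5852; W₂W₃ = 76·7·55 = 29260; W₃W₄ = 7·55·79 = 30415; W₄W₅ = 55·79·7 = 30415.
Length 3: W₁..W₃: k=1: 0+29260+11·76·55=75240; k=2: 5852+0+11·7·55=10087 → min 10087 | W₂..W₄: k=2: 0+30415+76·7·79=72443; k=3: 29260+0+76·55·79=359480 → min 72443 | W₃..W₅: k=3: 0+30415+7·55·7=33110; k=4: 30415+0+7·79·7=34286 → min 33110.
Length 4: W₁..W₄: k=1: 0+72443+11·76·79=138487; k=2: 5852+30415+11·7·79=42350; k=3: 10087+0+11·55·79=57882 → min 42350 | W₂..W₅: k=2: 0+33110+76·7·7=36834; k=3: 29260+30415+76·55·7=88935; k=4: 72443+0+76·79·7=114471 → min 36834.
Length 5: W₁..W₅: k=1: 0+36834+11·76·7=42686; k=2: 5852+33110+11·7·7=39501; k=3: 10087+30415+11·55·7=44737; k=4: 42350+0+11·79·7=48433 → min 39501.
Optimal order: ((W₁·W₂)·(W₃·(W₄·W₅))) with cost 39501.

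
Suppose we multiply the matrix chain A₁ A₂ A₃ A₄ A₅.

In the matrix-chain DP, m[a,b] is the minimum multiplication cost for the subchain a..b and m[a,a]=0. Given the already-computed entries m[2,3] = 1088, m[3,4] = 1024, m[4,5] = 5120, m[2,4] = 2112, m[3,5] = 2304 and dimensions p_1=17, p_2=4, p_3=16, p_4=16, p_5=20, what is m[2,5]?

3664

m[2,5] = min over k∈[2,4] of m[2,k]+m[k+1,5]+p_{1}·p_k·p_{5}.
k=2: 0 + 2304 + 17·4·20 = 3664; k=3: 1088 + 5120 + 17·16·20 = 11648; k=4: 2112 + 0 + 17·16·20 = 7552.
Minimum: 3664 at k=2.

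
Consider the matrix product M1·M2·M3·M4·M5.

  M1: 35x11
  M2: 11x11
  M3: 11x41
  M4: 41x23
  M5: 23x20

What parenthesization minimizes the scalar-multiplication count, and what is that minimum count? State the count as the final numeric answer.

25553

Adjacent pairs: M1M2 = 35·11·11 = 4235; M2M3 = 11·11·41 = 4961; M3M4 = 11·41·23 = 10373; M4M5 = 41·23·20 = 18860.
Length 3: M1..M3: k=1: 0+4961+35·11·41=20746; k=2: 4235+0+35·11·41=20020 → min 20020 | M2..M4: k=2: 0+10373+11·11·23=13156; k=3: 4961+0+11·41·23=15334 → min 13156 | M3..M5: k=3: 0+18860+11·41·20=27880; k=4: 10373+0+11·23·20=15433 → min 15433.
Length 4: M1..M4: k=1: 0+13156+35·11·23=22011; k=2: 4235+10373+35·11·23=23463; k=3: 20020+0+35·41·23=53025 → min 22011 | M2..M5: k=2: 0+15433+11·11·20=17853; k=3: 4961+18860+11·41·20=32841; k=4: 13156+0+11·23·20=18216 → min 17853.
Length 5: M1..M5: k=1: 0+17853+35·11·20=25553; k=2: 4235+15433+35·11·20=27368; k=3: 20020+18860+35·41·20=67580; k=4: 22011+0+35·23·20=38111 → min 25553.
Optimal parenthesization: (M1·(M2·((M3·M4)·M5))) with cost 25553.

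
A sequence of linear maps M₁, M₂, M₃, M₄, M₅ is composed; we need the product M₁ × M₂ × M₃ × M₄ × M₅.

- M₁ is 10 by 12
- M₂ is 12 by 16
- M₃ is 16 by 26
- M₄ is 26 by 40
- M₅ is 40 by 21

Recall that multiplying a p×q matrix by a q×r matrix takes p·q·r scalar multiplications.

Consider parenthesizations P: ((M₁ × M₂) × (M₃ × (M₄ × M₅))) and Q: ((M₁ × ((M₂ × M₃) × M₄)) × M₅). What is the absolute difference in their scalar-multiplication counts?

Order P = ((M₁ × M₂) × (M₃ × (M₄ × M₅))): (M₁ × M₂): 10×12 by 12×16 → 10×16, cost 10·12·16 = 1920; (M₄ × M₅): 26×40 by 40×21 → 26×21, cost 26·40·21 = 21840; (M₃ × (M₄ × M₅)): 16×26 by 26×21 → 16×21, cost 16·26·21 = 8736; cumulative 30576; ((M₁ × M₂) × (M₃ × (M₄ × M₅))): 10×16 by 16×21 → 10×21, cost 10·16·21 = 3360; cumulative 35856. Total 35856.
Order Q = ((M₁ × ((M₂ × M₃) × M₄)) × M₅): (M₂ × M₃): 12×16 by 16×26 → 12×26, cost 12·16·26 = 4992; ((M₂ × M₃) × M₄): 12×26 by 26×40 → 12×40, cost 12·26·40 = 12480; cumulative 17472; (M₁ × ((M₂ × M₃) × M₄)): 10×12 by 12×40 → 10×40, cost 10·12·40 = 4800; cumulative 22272; ((M₁ × ((M₂ × M₃) × M₄)) × M₅): 10×40 by 40×21 → 10×21, cost 10·40·21 = 8400; cumulative 30672. Total 30672.
Difference: |35856 − 30672| = 5184.

5184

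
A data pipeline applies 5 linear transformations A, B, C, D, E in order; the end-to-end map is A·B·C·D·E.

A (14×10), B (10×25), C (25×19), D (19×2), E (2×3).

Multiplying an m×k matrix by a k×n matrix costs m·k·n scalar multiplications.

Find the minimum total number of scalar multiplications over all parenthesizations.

Adjacent pairs: AB = 14·10·25 = 3500; BC = 10·25·19 = 4750; CD = 25·19·2 = 950; DE = 19·2·3 = 114.
Length 3: A..C: k=1: 0+4750+14·10·19=7410; k=2: 3500+0+14·25·19=10150 → min 7410 | B..D: k=2: 0+950+10·25·2=1450; k=3: 4750+0+10·19·2=5130 → min 1450 | C..E: k=3: 0+114+25·19·3=1539; k=4: 950+0+25·2·3=1100 → min 1100.
Length 4: A..D: k=1: 0+1450+14·10·2=1730; k=2: 3500+950+14·25·2=5150; k=3: 7410+0+14·19·2=7942 → min 1730 | B..E: k=2: 0+1100+10·25·3=1850; k=3: 4750+114+10·19·3=5434; k=4: 1450+0+10·2·3=1510 → min 1510.
Length 5: A..E: k=1: 0+1510+14·10·3=1930; k=2: 3500+1100+14·25·3=5650; k=3: 7410+114+14·19·3=8322; k=4: 1730+0+14·2·3=1814 → min 1814.
Optimal order: ((A·(B·(C·D)))·E) with cost 1814.

1814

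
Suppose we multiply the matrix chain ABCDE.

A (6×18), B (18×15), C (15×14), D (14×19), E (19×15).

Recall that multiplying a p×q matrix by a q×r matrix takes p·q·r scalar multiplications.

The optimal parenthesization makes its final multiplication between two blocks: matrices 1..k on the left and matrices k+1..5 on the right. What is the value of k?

4

Adjacent pairs: AB = 6·18·15 = 1620; BC = 18·15·14 = 3780; CD = 15·14·19 = 3990; DE = 14·19·15 = 3990.
Length 3: A..C: k=1: 0+3780+6·18·14=5292; k=2: 1620+0+6·15·14=2880 → min 2880 | B..D: k=2: 0+3990+18·15·19=9120; k=3: 3780+0+18·14·19=8568 → min 8568 | C..E: k=3: 0+3990+15·14·15=7140; k=4: 3990+0+15·19·15=8265 → min 7140.
Length 4: A..D: k=1: 0+8568+6·18·19=10620; k=2: 1620+3990+6·15·19=7320; k=3: 2880+0+6·14·19=4476 → min 4476 | B..E: k=2: 0+7140+18·15·15=11190; k=3: 3780+3990+18·14·15=11550; k=4: 8568+0+18·19·15=13698 → min 11190.
Top-level splits: k=1: (A..A)·(B..E) → 0+11190+6·18·15 = 12810; k=2: (A..B)·(C..E) → 1620+7140+6·15·15 = 10110; k=3: (A..C)·(D..E) → 2880+3990+6·14·15 = 8130; k=4: (A..D)·(E..E) → 4476+0+6·19·15 = 6186.
Best split is after D, i.e. k = 4.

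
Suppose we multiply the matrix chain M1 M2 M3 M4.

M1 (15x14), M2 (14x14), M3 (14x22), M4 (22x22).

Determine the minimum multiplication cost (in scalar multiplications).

Adjacent pairs: M1M2 = 15·14·14 = 2940; M2M3 = 14·14·22 = 4312; M3M4 = 14·22·22 = 6776.
Length 3: M1..M3: k=1: 0+4312+15·14·22=8932; k=2: 2940+0+15·14·22=7560 → min 7560 | M2..M4: k=2: 0+6776+14·14·22=11088; k=3: 4312+0+14·22·22=11088 → min 11088.
Length 4: M1..M4: k=1: 0+11088+15·14·22=15708; k=2: 2940+6776+15·14·22=14336; k=3: 7560+0+15·22·22=14820 → min 14336.
Optimal order: ((M1 M2) (M3 M4)) with cost 14336.

14336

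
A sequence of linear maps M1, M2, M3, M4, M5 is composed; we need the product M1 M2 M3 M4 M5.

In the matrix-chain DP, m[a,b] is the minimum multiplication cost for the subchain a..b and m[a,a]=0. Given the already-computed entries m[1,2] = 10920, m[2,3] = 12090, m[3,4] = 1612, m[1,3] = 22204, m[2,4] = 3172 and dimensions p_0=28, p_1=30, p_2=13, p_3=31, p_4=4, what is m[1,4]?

m[1,4] = min over k∈[1,3] of m[1,k]+m[k+1,4]+p_{0}·p_k·p_{4}.
k=1: 0 + 3172 + 28·30·4 = 6532; k=2: 10920 + 1612 + 28·13·4 = 13988; k=3: 22204 + 0 + 28·31·4 = 25676.
Minimum: 6532 at k=1.

6532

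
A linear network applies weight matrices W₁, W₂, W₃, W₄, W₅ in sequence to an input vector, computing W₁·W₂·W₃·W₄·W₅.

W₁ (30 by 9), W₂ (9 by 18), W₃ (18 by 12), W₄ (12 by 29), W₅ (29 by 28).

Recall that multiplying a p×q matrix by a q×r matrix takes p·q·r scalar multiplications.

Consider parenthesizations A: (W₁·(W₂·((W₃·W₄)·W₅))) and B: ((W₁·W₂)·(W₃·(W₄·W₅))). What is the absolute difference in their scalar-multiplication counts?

Order A = (W₁·(W₂·((W₃·W₄)·W₅))): (W₃·W₄): 18×12 by 12×29 → 18×29, cost 18·12·29 = 6264; ((W₃·W₄)·W₅): 18×29 by 29×28 → 18×28, cost 18·29·28 = 14616; cumulative 20880; (W₂·((W₃·W₄)·W₅)): 9×18 by 18×28 → 9×28, cost 9·18·28 = 4536; cumulative 25416; (W₁·(W₂·((W₃·W₄)·W₅))): 30×9 by 9×28 → 30×28, cost 30·9·28 = 7560; cumulative 32976. Total 32976.
Order B = ((W₁·W₂)·(W₃·(W₄·W₅))): (W₁·W₂): 30×9 by 9×18 → 30×18, cost 30·9·18 = 4860; (W₄·W₅): 12×29 by 29×28 → 12×28, cost 12·29·28 = 9744; (W₃·(W₄·W₅)): 18×12 by 12×28 → 18×28, cost 18·12·28 = 6048; cumulative 15792; ((W₁·W₂)·(W₃·(W₄·W₅))): 30×18 by 18×28 → 30×28, cost 30·18·28 = 15120; cumulative 35772. Total 35772.
Difference: |32976 − 35772| = 2796.

2796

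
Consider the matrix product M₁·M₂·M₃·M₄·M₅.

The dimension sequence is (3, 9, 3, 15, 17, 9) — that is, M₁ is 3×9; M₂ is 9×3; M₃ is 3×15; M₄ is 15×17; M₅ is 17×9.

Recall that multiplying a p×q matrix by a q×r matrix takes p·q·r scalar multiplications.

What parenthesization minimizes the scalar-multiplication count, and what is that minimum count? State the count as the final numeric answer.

Adjacent pairs: M₁M₂ = 3·9·3 = 81; M₂M₃ = 9·3·15 = 405; M₃M₄ = 3·15·17 = 765; M₄M₅ = 15·17·9 = 2295.
Length 3: M₁..M₃: k=1: 0+405+3·9·15=810; k=2: 81+0+3·3·15=216 → min 216 | M₂..M₄: k=2: 0+765+9·3·17=1224; k=3: 405+0+9·15·17=2700 → min 1224 | M₃..M₅: k=3: 0+2295+3·15·9=2700; k=4: 765+0+3·17·9=1224 → min 1224.
Length 4: M₁..M₄: k=1: 0+1224+3·9·17=1683; k=2: 81+765+3·3·17=999; k=3: 216+0+3·15·17=981 → min 981 | M₂..M₅: k=2: 0+1224+9·3·9=1467; k=3: 405+2295+9·15·9=3915; k=4: 1224+0+9·17·9=2601 → min 1467.
Length 5: M₁..M₅: k=1: 0+1467+3·9·9=1710; k=2: 81+1224+3·3·9=1386; k=3: 216+2295+3·15·9=2916; k=4: 981+0+3·17·9=1440 → min 1386.
Optimal parenthesization: ((M₁·M₂)·((M₃·M₄)·M₅)) with cost 1386.

1386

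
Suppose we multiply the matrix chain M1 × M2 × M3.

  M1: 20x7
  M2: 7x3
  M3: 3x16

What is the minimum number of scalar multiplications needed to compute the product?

1380

Order (M1 × (M2 × M3)): (M2 × M3): 7×3 by 3×16 → 7×16, cost 7·3·16 = 336; (M1 × (M2 × M3)): 20×7 by 7×16 → 20×16, cost 20·7·16 = 2240; cumulative 2576. Total 2576.
Order ((M1 × M2) × M3): (M1 × M2): 20×7 by 7×3 → 20×3, cost 20·7·3 = 420; ((M1 × M2) × M3): 20×3 by 3×16 → 20×16, cost 20·3·16 = 960; cumulative 1380. Total 1380.
Minimum: 1380.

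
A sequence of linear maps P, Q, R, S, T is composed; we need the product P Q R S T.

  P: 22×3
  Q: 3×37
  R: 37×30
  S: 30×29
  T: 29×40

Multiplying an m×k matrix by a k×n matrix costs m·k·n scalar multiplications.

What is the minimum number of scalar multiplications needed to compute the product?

Adjacent pairs: PQ = 22·3·37 = 2442; QR = 3·37·30 = 3330; RS = 37·30·29 = 32190; ST = 30·29·40 = 34800.
Length 3: P..R: k=1: 0+3330+22·3·30=5310; k=2: 2442+0+22·37·30=26862 → min 5310 | Q..S: k=2: 0+32190+3·37·29=35409; k=3: 3330+0+3·30·29=5940 → min 5940 | R..T: k=3: 0+34800+37·30·40=79200; k=4: 32190+0+37·29·40=75110 → min 75110.
Length 4: P..S: k=1: 0+5940+22·3·29=7854; k=2: 2442+32190+22·37·29=58238; k=3: 5310+0+22·30·29=24450 → min 7854 | Q..T: k=2: 0+75110+3·37·40=79550; k=3: 3330+34800+3·30·40=41730; k=4: 5940+0+3·29·40=9420 → min 9420.
Length 5: P..T: k=1: 0+9420+22·3·40=12060; k=2: 2442+75110+22·37·40=110112; k=3: 5310+34800+22·30·40=66510; k=4: 7854+0+22·29·40=33374 → min 12060.
Optimal order: (P (((Q R) S) T)) with cost 12060.

12060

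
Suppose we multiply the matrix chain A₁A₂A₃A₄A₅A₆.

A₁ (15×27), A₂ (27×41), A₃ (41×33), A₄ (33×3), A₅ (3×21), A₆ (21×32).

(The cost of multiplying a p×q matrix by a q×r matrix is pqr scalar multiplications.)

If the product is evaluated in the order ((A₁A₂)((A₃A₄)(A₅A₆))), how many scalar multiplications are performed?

(A₁A₂): 15×27 by 27×41 → 15×41, cost 15·27·41 = 16605
(A₃A₄): 41×33 by 33×3 → 41×3, cost 41·33·3 = 4059
(A₅A₆): 3×21 by 21×32 → 3×32, cost 3·21·32 = 2016
((A₃A₄)(A₅A₆)): 41×3 by 3×32 → 41×32, cost 41·3·32 = 3936; cumulative 10011
((A₁A₂)((A₃A₄)(A₅A₆))): 15×41 by 41×32 → 15×32, cost 15·41·32 = 19680; cumulative 46296
Total: 46296 scalar multiplications.

46296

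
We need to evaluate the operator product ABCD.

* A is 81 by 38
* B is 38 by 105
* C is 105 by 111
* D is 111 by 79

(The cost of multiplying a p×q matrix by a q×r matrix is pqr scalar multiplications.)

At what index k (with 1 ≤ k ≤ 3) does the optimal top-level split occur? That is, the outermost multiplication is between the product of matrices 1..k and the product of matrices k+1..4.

1

Adjacent pairs: AB = 81·38·105 = 323190; BC = 38·105·111 = 442890; CD = 105·111·79 = 920745.
Length 3: A..C: k=1: 0+442890+81·38·111=784548; k=2: 323190+0+81·105·111=1267245 → min 784548 | B..D: k=2: 0+920745+38·105·79=1235955; k=3: 442890+0+38·111·79=776112 → min 776112.
Top-level splits: k=1: (A..A)·(B..D) → 0+776112+81·38·79 = 1019274; k=2: (A..B)·(C..D) → 323190+920745+81·105·79 = 1915830; k=3: (A..C)·(D..D) → 784548+0+81·111·79 = 1494837.
Best split is after A, i.e. k = 1.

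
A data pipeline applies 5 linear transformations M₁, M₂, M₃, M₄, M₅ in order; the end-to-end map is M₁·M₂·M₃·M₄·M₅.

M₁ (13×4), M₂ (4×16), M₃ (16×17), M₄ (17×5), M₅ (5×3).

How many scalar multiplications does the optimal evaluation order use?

Adjacent pairs: M₁M₂ = 13·4·16 = 832; M₂M₃ = 4·16·17 = 1088; M₃M₄ = 16·17·5 = 1360; M₄M₅ = 17·5·3 = 255.
Length 3: M₁..M₃: k=1: 0+1088+13·4·17=1972; k=2: 832+0+13·16·17=4368 → min 1972 | M₂..M₄: k=2: 0+1360+4·16·5=1680; k=3: 1088+0+4·17·5=1428 → min 1428 | M₃..M₅: k=3: 0+255+16·17·3=1071; k=4: 1360+0+16·5·3=1600 → min 1071.
Length 4: M₁..M₄: k=1: 0+1428+13·4·5=1688; k=2: 832+1360+13·16·5=3232; k=3: 1972+0+13·17·5=3077 → min 1688 | M₂..M₅: k=2: 0+1071+4·16·3=1263; k=3: 1088+255+4·17·3=1547; k=4: 1428+0+4·5·3=1488 → min 1263.
Length 5: M₁..M₅: k=1: 0+1263+13·4·3=1419; k=2: 832+1071+13·16·3=2527; k=3: 1972+255+13·17·3=2890; k=4: 1688+0+13·5·3=1883 → min 1419.
Optimal order: (M₁·(M₂·(M₃·(M₄·M₅)))) with cost 1419.

1419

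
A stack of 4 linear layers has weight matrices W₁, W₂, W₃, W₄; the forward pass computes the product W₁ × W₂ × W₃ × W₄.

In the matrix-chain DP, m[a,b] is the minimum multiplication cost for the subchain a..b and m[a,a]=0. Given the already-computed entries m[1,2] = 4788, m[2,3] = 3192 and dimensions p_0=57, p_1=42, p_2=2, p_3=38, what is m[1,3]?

m[1,3] = min over k∈[1,2] of m[1,k]+m[k+1,3]+p_{0}·p_k·p_{3}.
k=1: 0 + 3192 + 57·42·38 = 94164; k=2: 4788 + 0 + 57·2·38 = 9120.
Minimum: 9120 at k=2.

9120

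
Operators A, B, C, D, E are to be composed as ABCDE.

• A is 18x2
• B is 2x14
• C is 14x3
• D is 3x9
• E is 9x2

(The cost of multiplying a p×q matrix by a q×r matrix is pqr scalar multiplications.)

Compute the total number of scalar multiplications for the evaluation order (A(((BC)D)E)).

246

(BC): 2×14 by 14×3 → 2×3, cost 2·14·3 = 84
((BC)D): 2×3 by 3×9 → 2×9, cost 2·3·9 = 54; cumulative 138
(((BC)D)E): 2×9 by 9×2 → 2×2, cost 2·9·2 = 36; cumulative 174
(A(((BC)D)E)): 18×2 by 2×2 → 18×2, cost 18·2·2 = 72; cumulative 246
Total: 246 scalar multiplications.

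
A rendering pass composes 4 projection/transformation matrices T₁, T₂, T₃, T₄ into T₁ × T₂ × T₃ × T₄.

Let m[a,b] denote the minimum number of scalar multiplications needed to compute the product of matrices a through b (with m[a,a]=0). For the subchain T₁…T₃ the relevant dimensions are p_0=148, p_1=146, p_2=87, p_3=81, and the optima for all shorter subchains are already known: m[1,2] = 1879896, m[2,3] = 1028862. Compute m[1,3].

m[1,3] = min over k∈[1,2] of m[1,k]+m[k+1,3]+p_{0}·p_k·p_{3}.
k=1: 0 + 1028862 + 148·146·81 = 2779110; k=2: 1879896 + 0 + 148·87·81 = 2922852.
Minimum: 2779110 at k=1.

2779110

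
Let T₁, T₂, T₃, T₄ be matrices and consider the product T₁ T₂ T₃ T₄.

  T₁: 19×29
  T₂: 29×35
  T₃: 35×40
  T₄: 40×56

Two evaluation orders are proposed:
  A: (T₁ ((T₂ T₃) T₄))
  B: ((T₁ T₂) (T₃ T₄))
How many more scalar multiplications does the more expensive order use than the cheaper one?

Order A = (T₁ ((T₂ T₃) T₄)): (T₂ T₃): 29×35 by 35×40 → 29×40, cost 29·35·40 = 40600; ((T₂ T₃) T₄): 29×40 by 40×56 → 29×56, cost 29·40·56 = 64960; cumulative 105560; (T₁ ((T₂ T₃) T₄)): 19×29 by 29×56 → 19×56, cost 19·29·56 = 30856; cumulative 136416. Total 136416.
Order B = ((T₁ T₂) (T₃ T₄)): (T₁ T₂): 19×29 by 29×35 → 19×35, cost 19·29·35 = 19285; (T₃ T₄): 35×40 by 40×56 → 35×56, cost 35·40·56 = 78400; ((T₁ T₂) (T₃ T₄)): 19×35 by 35×56 → 19×56, cost 19·35·56 = 37240; cumulative 134925. Total 134925.
Difference: |136416 − 134925| = 1491.

1491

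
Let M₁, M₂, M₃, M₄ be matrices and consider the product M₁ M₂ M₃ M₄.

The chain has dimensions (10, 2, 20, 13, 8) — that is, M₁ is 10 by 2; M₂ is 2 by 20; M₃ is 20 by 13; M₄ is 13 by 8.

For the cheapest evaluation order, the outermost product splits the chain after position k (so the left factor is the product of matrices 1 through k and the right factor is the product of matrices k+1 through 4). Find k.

Adjacent pairs: M₁M₂ = 10·2·20 = 400; M₂M₃ = 2·20·13 = 520; M₃M₄ = 20·13·8 = 2080.
Length 3: M₁..M₃: k=1: 0+520+10·2·13=780; k=2: 400+0+10·20·13=3000 → min 780 | M₂..M₄: k=2: 0+2080+2·20·8=2400; k=3: 520+0+2·13·8=728 → min 728.
Top-level splits: k=1: (M₁..M₁)·(M₂..M₄) → 0+728+10·2·8 = 888; k=2: (M₁..M₂)·(M₃..M₄) → 400+2080+10·20·8 = 4080; k=3: (M₁..M₃)·(M₄..M₄) → 780+0+10·13·8 = 1820.
Best split is after M₁, i.e. k = 1.

1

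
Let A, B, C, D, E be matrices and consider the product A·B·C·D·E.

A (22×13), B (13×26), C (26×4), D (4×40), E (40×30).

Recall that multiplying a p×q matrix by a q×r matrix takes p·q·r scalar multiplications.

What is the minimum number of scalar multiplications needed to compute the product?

9936

Adjacent pairs: AB = 22·13·26 = 7436; BC = 13·26·4 = 1352; CD = 26·4·40 = 4160; DE = 4·40·30 = 4800.
Length 3: A..C: k=1: 0+1352+22·13·4=2496; k=2: 7436+0+22·26·4=9724 → min 2496 | B..D: k=2: 0+4160+13·26·40=17680; k=3: 1352+0+13·4·40=3432 → min 3432 | C..E: k=3: 0+4800+26·4·30=7920; k=4: 4160+0+26·40·30=35360 → min 7920.
Length 4: A..D: k=1: 0+3432+22·13·40=14872; k=2: 7436+4160+22·26·40=34476; k=3: 2496+0+22·4·40=6016 → min 6016 | B..E: k=2: 0+7920+13·26·30=18060; k=3: 1352+4800+13·4·30=7712; k=4: 3432+0+13·40·30=19032 → min 7712.
Length 5: A..E: k=1: 0+7712+22·13·30=16292; k=2: 7436+7920+22·26·30=32516; k=3: 2496+4800+22·4·30=9936; k=4: 6016+0+22·40·30=32416 → min 9936.
Optimal order: ((A·(B·C))·(D·E)) with cost 9936.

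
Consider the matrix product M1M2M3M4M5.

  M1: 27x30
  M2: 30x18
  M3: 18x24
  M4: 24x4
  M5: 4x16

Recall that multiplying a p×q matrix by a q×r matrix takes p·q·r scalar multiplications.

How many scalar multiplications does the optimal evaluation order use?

Adjacent pairs: M1M2 = 27·30·18 = 14580; M2M3 = 30·18·24 = 12960; M3M4 = 18·24·4 = 1728; M4M5 = 24·4·16 = 1536.
Length 3: M1..M3: k=1: 0+12960+27·30·24=32400; k=2: 14580+0+27·18·24=26244 → min 26244 | M2..M4: k=2: 0+1728+30·18·4=3888; k=3: 12960+0+30·24·4=15840 → min 3888 | M3..M5: k=3: 0+1536+18·24·16=8448; k=4: 1728+0+18·4·16=2880 → min 2880.
Length 4: M1..M4: k=1: 0+3888+27·30·4=7128; k=2: 14580+1728+27·18·4=18252; k=3: 26244+0+27·24·4=28836 → min 7128 | M2..M5: k=2: 0+2880+30·18·16=11520; k=3: 12960+1536+30·24·16=26016; k=4: 3888+0+30·4·16=5808 → min 5808.
Length 5: M1..M5: k=1: 0+5808+27·30·16=18768; k=2: 14580+2880+27·18·16=25236; k=3: 26244+1536+27·24·16=38148; k=4: 7128+0+27·4·16=8856 → min 8856.
Optimal order: ((M1(M2(M3M4)))M5) with cost 8856.

8856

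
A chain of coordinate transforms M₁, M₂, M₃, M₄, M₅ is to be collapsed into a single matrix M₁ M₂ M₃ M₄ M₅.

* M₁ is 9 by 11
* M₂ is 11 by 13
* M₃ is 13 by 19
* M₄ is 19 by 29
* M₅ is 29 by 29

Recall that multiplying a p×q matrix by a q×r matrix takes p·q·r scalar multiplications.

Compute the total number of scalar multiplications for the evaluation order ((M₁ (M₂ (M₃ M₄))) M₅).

(M₃ M₄): 13×19 by 19×29 → 13×29, cost 13·19·29 = 7163
(M₂ (M₃ M₄)): 11×13 by 13×29 → 11×29, cost 11·13·29 = 4147; cumulative 11310
(M₁ (M₂ (M₃ M₄))): 9×11 by 11×29 → 9×29, cost 9·11·29 = 2871; cumulative 14181
((M₁ (M₂ (M₃ M₄))) M₅): 9×29 by 29×29 → 9×29, cost 9·29·29 = 7569; cumulative 21750
Total: 21750 scalar multiplications.

21750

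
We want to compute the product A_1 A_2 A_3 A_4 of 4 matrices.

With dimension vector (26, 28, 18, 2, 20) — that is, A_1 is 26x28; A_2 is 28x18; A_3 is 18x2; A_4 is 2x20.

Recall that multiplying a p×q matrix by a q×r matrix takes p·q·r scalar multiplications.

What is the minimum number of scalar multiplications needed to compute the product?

3504

Adjacent pairs: A_1A_2 = 26·28·18 = 13104; A_2A_3 = 28·18·2 = 1008; A_3A_4 = 18·2·20 = 720.
Length 3: A_1..A_3: k=1: 0+1008+26·28·2=2464; k=2: 13104+0+26·18·2=14040 → min 2464 | A_2..A_4: k=2: 0+720+28·18·20=10800; k=3: 1008+0+28·2·20=2128 → min 2128.
Length 4: A_1..A_4: k=1: 0+2128+26·28·20=16688; k=2: 13104+720+26·18·20=23184; k=3: 2464+0+26·2·20=3504 → min 3504.
Optimal order: ((A_1 (A_2 A_3)) A_4) with cost 3504.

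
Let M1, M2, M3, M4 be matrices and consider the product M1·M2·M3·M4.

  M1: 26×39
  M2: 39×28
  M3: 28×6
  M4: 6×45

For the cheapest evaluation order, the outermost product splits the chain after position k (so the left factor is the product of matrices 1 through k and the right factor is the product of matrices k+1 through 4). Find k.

3

Adjacent pairs: M1M2 = 26·39·28 = 28392; M2M3 = 39·28·6 = 6552; M3M4 = 28·6·45 = 7560.
Length 3: M1..M3: k=1: 0+6552+26·39·6=12636; k=2: 28392+0+26·28·6=32760 → min 12636 | M2..M4: k=2: 0+7560+39·28·45=56700; k=3: 6552+0+39·6·45=17082 → min 17082.
Top-level splits: k=1: (M1..M1)·(M2..M4) → 0+17082+26·39·45 = 62712; k=2: (M1..M2)·(M3..M4) → 28392+7560+26·28·45 = 68712; k=3: (M1..M3)·(M4..M4) → 12636+0+26·6·45 = 19656.
Best split is after M3, i.e. k = 3.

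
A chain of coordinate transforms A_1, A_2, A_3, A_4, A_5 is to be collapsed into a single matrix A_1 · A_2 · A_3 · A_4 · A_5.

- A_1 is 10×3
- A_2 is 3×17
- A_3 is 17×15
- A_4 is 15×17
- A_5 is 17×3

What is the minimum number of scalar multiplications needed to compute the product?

Adjacent pairs: A_1A_2 = 10·3·17 = 510; A_2A_3 = 3·17·15 = 765; A_3A_4 = 17·15·17 = 4335; A_4A_5 = 15·17·3 = 765.
Length 3: A_1..A_3: k=1: 0+765+10·3·15=1215; k=2: 510+0+10·17·15=3060 → min 1215 | A_2..A_4: k=2: 0+4335+3·17·17=5202; k=3: 765+0+3·15·17=1530 → min 1530 | A_3..A_5: k=3: 0+765+17·15·3=1530; k=4: 4335+0+17·17·3=5202 → min 1530.
Length 4: A_1..A_4: k=1: 0+1530+10·3·17=2040; k=2: 510+4335+10·17·17=7735; k=3: 1215+0+10·15·17=3765 → min 2040 | A_2..A_5: k=2: 0+1530+3·17·3=1683; k=3: 765+765+3·15·3=1665; k=4: 1530+0+3·17·3=1683 → min 1665.
Length 5: A_1..A_5: k=1: 0+1665+10·3·3=1755; k=2: 510+1530+10·17·3=2550; k=3: 1215+765+10·15·3=2430; k=4: 2040+0+10·17·3=2550 → min 1755.
Optimal order: (A_1 · ((A_2 · A_3) · (A_4 · A_5))) with cost 1755.

1755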